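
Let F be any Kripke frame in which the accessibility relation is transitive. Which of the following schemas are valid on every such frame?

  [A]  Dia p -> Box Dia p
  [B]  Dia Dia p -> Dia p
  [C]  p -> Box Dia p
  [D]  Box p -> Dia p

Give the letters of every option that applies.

(A) axiom 5: valid iff R is euclidean. Such an R need not be euclidean — not valid.
(B) Dia Dia p -> Dia p is the dual of axiom 4; it is valid on a frame exactly when R is transitive. Every such R is transitive, so valid.
(C) p -> Box Dia p is axiom B; it is valid on a frame exactly when R is symmetric. Such an R need not be symmetric, so not valid.
(D) Box p -> Dia p (axiom D) characterises the serial frames. Such an R need not be serial — not valid.

B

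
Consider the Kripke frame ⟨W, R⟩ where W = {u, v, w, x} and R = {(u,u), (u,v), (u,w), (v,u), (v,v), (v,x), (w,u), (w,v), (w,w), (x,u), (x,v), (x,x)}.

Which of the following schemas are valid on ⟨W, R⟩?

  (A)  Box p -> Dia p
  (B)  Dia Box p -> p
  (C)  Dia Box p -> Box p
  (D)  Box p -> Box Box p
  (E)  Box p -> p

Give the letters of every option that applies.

A, E

R is reflexive: each world relates to itself.
R is not symmetric: w R v but not v R w.
R is not transitive: u R v and v R x but not u R x.
R is not euclidean: u R v and u R w but not v R w.
R is serial: every world has an R-successor.
(A) axiom D: valid iff R is serial. R is serial — valid.
(B) the dual of axiom B: valid iff R is symmetric. R is not symmetric — not valid.
(C) the dual of axiom 5: valid iff R is euclidean. R is not euclidean — not valid.
(D) Box p -> Box Box p is axiom 4, which corresponds to transitivity. R is not transitive — not valid.
(E) Box p -> p is axiom T; it is valid on a frame exactly when R is reflexive. R is reflexive, so valid.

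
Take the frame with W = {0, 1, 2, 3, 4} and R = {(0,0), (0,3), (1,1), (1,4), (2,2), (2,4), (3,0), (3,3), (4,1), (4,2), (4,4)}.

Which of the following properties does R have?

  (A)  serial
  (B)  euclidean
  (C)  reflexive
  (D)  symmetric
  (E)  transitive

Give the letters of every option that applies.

A, C, D

(A) serial: every world has an R-successor.
(B) not euclidean: 4 R 1 and 4 R 2 but not 1 R 2.
(C) reflexive: each world relates to itself.
(D) symmetric: every R-edge is matched by its reverse.
(E) not transitive: 1 R 4 and 4 R 2 but not 1 R 2.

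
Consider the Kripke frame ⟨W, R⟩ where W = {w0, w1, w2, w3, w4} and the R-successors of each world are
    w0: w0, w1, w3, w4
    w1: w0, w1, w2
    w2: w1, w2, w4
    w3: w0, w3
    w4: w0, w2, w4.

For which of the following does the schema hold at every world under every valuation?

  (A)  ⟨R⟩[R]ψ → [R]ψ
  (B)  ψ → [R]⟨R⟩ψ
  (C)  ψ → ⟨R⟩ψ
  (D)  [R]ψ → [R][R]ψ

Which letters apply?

B, C

R is reflexive: each world relates to itself.
R is symmetric: every R-edge is matched by its reverse.
R is not transitive: w0 R w1 and w1 R w2 but not w0 R w2.
R is not euclidean: w0 R w1 and w0 R w3 but not w1 R w3.
(A) the dual of axiom 5: valid iff R is euclidean. R is not euclidean — not valid.
(B) ψ → [R]⟨R⟩ψ (axiom B) characterises the symmetric frames. R is symmetric — valid.
(C) the dual of axiom T: valid iff R is reflexive. R is reflexive — valid.
(D) [R]ψ → [R][R]ψ (axiom 4) characterises the transitive frames. R is not transitive — not valid.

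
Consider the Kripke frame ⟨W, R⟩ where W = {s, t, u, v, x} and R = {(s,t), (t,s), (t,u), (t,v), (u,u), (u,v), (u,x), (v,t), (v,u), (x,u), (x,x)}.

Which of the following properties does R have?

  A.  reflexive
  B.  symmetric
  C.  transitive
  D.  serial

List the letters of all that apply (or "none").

(A) not reflexive: not s R s.
(B) not symmetric: t R u but not u R t.
(C) not transitive: s R t and t R s but not s R s.
(D) serial: every world has an R-successor.

D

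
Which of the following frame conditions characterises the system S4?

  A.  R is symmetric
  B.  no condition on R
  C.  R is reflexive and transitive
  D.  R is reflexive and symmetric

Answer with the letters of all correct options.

C

(A) this class determines KB, not S4.
(B) this class determines K, not S4.
(C) S4 is sound and complete for exactly this class.
(D) this class determines B (= KTB), not S4.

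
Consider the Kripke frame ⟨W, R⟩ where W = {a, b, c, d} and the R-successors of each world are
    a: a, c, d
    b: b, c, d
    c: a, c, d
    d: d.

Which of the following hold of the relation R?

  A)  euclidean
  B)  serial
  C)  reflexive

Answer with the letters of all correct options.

(A) not euclidean: a R d and a R a but not d R a.
(B) serial: every world has an R-successor.
(C) reflexive: each world relates to itself.

B, C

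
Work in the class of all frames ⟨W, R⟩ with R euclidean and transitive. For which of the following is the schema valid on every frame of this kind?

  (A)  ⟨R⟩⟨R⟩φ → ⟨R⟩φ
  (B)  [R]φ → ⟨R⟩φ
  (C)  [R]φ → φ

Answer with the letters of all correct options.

A

(A) ⟨R⟩⟨R⟩φ → ⟨R⟩φ is the dual of axiom 4; it is valid on a frame exactly when R is transitive. Every such R is transitive, so valid.
(B) [R]φ → ⟨R⟩φ is axiom D, which corresponds to seriality. Such an R need not be serial — not valid.
(C) [R]φ → φ (axiom T) characterises the reflexive frames. Such an R need not be reflexive — not valid.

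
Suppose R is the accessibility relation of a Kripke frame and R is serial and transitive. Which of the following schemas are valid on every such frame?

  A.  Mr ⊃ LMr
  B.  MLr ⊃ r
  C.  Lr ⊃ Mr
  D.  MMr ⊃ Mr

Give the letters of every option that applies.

C, D

(A) Mr ⊃ LMr (axiom 5) characterises the euclidean frames. Such an R need not be euclidean — not valid.
(B) MLr ⊃ r is the dual of axiom B, which corresponds to symmetry. Such an R need not be symmetric — not valid.
(C) Lr ⊃ Mr is axiom D; it is valid on a frame exactly when R is serial. Every such R is serial, so valid.
(D) MMr ⊃ Mr (the dual of axiom 4) characterises the transitive frames. Every such R is transitive — valid.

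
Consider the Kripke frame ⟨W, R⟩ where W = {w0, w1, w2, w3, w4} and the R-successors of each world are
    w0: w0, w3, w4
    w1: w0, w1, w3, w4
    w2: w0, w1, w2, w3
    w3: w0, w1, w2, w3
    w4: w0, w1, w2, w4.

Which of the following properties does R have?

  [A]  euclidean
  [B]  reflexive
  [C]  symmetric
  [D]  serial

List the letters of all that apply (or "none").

(A) not euclidean: w0 R w3 and w0 R w4 but not w3 R w4.
(B) reflexive: each world relates to itself.
(C) not symmetric: w1 R w0 but not w0 R w1.
(D) serial: every world has an R-successor.

B, D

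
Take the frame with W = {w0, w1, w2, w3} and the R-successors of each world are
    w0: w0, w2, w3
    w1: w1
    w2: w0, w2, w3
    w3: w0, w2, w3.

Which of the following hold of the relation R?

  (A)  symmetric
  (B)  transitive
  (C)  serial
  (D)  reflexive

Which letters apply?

(A) symmetric: every R-edge is matched by its reverse.
(B) transitive: R is closed under composition.
(C) serial: every world has an R-successor.
(D) reflexive: each world relates to itself.

A, B, C, D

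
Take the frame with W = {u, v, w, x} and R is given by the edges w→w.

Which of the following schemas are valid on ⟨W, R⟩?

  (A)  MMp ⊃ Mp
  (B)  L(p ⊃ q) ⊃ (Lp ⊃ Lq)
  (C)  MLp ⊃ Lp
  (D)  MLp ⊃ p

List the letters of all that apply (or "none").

R is symmetric: every R-edge is matched by its reverse.
R is transitive: R is closed under composition.
R is euclidean: any two R-successors of the same world are R-related.
(A) MMp ⊃ Mp is the dual of axiom 4; it is valid on a frame exactly when R is transitive. R is transitive, so valid.
(B) L(p ⊃ q) ⊃ (Lp ⊃ Lq) is the K axiom; it holds on all frames — valid.
(C) the dual of axiom 5: valid iff R is euclidean. R is euclidean — valid.
(D) the dual of axiom B: valid iff R is symmetric. R is symmetric — valid.

A, B, C, D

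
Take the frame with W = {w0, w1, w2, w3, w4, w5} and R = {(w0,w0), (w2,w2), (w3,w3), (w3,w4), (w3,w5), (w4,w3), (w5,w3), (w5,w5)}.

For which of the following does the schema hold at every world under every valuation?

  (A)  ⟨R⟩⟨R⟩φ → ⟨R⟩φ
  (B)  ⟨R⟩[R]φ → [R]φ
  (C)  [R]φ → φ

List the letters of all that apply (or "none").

R is not reflexive: not w1 R w1.
R is not transitive: w4 R w3 and w3 R w4 but not w4 R w4.
R is not euclidean: w3 R w4 and w3 R w5 but not w4 R w5.
(A) ⟨R⟩⟨R⟩φ → ⟨R⟩φ (the dual of axiom 4) characterises the transitive frames. R is not transitive — not valid.
(B) the dual of axiom 5: valid iff R is euclidean. R is not euclidean — not valid.
(C) axiom T: valid iff R is reflexive. R is not reflexive — not valid.

none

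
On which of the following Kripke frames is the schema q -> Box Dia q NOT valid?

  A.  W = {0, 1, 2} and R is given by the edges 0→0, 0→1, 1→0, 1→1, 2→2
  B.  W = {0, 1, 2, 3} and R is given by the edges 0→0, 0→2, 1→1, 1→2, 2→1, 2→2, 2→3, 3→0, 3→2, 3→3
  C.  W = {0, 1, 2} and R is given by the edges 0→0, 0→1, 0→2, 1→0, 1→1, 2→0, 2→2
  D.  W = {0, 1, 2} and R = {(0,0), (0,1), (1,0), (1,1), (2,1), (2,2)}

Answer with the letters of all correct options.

B, D

The schema q -> Box Dia q is axiom B; it is valid on a frame iff R is symmetric.
(A) R is symmetric (every R-edge is matched by its reverse), so the schema is valid here.
(B) R is not symmetric (0 R 2 but not 2 R 0), so the schema fails here.
(C) R is symmetric (every R-edge is matched by its reverse), so the schema is valid here.
(D) R is not symmetric (2 R 1 but not 1 R 2), so the schema fails here.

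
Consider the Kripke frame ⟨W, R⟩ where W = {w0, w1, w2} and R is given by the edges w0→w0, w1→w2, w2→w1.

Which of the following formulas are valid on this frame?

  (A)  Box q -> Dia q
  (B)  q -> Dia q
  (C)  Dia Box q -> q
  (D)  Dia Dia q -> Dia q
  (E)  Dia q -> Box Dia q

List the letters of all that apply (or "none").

A, C

R is not reflexive: not w1 R w1.
R is symmetric: every R-edge is matched by its reverse.
R is not transitive: w1 R w2 and w2 R w1 but not w1 R w1.
R is not euclidean: w1 R w2 and w1 R w2 but not w2 R w2.
R is serial: every world has an R-successor.
(A) Box q -> Dia q is axiom D; it is valid on a frame exactly when R is serial. R is serial, so valid.
(B) q -> Dia q is the dual of axiom T; it is valid on a frame exactly when R is reflexive. R is not reflexive, so not valid.
(C) the dual of axiom B: valid iff R is symmetric. R is symmetric — valid.
(D) Dia Dia q -> Dia q is the dual of axiom 4, which corresponds to transitivity. R is not transitive — not valid.
(E) axiom 5: valid iff R is euclidean. R is not euclidean — not valid.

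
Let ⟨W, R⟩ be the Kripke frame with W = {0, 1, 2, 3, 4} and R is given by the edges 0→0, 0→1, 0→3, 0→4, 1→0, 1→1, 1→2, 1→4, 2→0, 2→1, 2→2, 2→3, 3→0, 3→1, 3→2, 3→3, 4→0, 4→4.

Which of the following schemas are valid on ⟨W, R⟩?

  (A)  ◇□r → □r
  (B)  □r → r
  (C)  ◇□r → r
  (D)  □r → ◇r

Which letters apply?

B, D

R is reflexive: each world relates to itself.
R is not symmetric: 1 R 4 but not 4 R 1.
R is not euclidean: 0 R 1 and 0 R 3 but not 1 R 3.
R is serial: every world has an R-successor.
(A) ◇□r → □r (the dual of axiom 5) characterises the euclidean frames. R is not euclidean — not valid.
(B) axiom T: valid iff R is reflexive. R is reflexive — valid.
(C) ◇□r → r (the dual of axiom B) characterises the symmetric frames. R is not symmetric — not valid.
(D) axiom D: valid iff R is serial. R is serial — valid.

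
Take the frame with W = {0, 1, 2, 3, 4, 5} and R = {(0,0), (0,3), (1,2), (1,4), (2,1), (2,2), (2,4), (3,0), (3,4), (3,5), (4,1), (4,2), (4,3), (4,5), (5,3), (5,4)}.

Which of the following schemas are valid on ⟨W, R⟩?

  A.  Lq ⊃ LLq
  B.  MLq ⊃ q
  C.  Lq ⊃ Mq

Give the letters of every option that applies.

B, C

R is symmetric: every R-edge is matched by its reverse.
R is not transitive: 0 R 3 and 3 R 4 but not 0 R 4.
R is serial: every world has an R-successor.
(A) Lq ⊃ LLq is axiom 4; it is valid on a frame exactly when R is transitive. R is not transitive, so not valid.
(B) MLq ⊃ q is the dual of axiom B, which corresponds to symmetry. R is symmetric — valid.
(C) axiom D: valid iff R is serial. R is serial — valid.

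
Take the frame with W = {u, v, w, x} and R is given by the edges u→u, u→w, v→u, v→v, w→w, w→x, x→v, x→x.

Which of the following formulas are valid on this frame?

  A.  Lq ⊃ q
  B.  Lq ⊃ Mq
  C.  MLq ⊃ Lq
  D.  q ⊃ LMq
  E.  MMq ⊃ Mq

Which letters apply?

A, B

R is reflexive: each world relates to itself.
R is not symmetric: u R w but not w R u.
R is not transitive: u R w and w R x but not u R x.
R is not euclidean: u R w and u R u but not w R u.
R is serial: every world has an R-successor.
(A) Lq ⊃ q is axiom T; it is valid on a frame exactly when R is reflexive. R is reflexive, so valid.
(B) Lq ⊃ Mq is axiom D, which corresponds to seriality. R is serial — valid.
(C) MLq ⊃ Lq is the dual of axiom 5, which corresponds to the euclidean property. R is not euclidean — not valid.
(D) q ⊃ LMq is axiom B, which corresponds to symmetry. R is not symmetric — not valid.
(E) MMq ⊃ Mq (the dual of axiom 4) characterises the transitive frames. R is not transitive — not valid.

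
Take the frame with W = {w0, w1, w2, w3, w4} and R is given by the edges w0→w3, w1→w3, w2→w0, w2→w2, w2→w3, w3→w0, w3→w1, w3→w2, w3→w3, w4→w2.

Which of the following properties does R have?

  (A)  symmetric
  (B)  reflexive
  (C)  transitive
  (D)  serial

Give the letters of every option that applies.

D

(A) not symmetric: w2 R w0 but not w0 R w2.
(B) not reflexive: not w0 R w0.
(C) not transitive: w0 R w3 and w3 R w0 but not w0 R w0.
(D) serial: every world has an R-successor.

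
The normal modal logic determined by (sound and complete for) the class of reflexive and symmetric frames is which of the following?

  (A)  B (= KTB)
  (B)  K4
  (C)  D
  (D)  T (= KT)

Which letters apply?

A

(A) B (= KTB) is determined by exactly this class.
(B) K4 is determined by the class of transitive frames.
(C) D is determined by the class of serial frames.
(D) T (= KT) is determined by the class of reflexive frames.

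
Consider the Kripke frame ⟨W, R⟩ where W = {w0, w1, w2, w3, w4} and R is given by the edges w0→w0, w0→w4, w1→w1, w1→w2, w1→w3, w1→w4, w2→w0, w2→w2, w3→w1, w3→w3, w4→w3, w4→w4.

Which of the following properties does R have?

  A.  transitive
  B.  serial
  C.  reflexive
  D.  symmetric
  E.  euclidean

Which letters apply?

B, C

(A) not transitive: w0 R w4 and w4 R w3 but not w0 R w3.
(B) serial: every world has an R-successor.
(C) reflexive: each world relates to itself.
(D) not symmetric: w0 R w4 but not w4 R w0.
(E) not euclidean: w0 R w4 and w0 R w0 but not w4 R w0.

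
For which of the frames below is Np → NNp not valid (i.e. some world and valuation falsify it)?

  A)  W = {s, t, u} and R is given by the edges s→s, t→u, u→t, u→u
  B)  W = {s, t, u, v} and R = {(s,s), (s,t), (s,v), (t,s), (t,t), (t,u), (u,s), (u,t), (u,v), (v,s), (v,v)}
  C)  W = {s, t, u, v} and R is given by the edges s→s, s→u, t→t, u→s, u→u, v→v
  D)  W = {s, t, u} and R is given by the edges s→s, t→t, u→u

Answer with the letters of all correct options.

A, B

The schema Np → NNp is axiom 4; it is valid on a frame iff R is transitive.
(A) R is not transitive (t R u and u R t but not t R t), so the schema fails here.
(B) R is not transitive (s R t and t R u but not s R u), so the schema fails here.
(C) R is transitive (R is closed under composition), so the schema is valid here.
(D) R is transitive (R is closed under composition), so the schema is valid here.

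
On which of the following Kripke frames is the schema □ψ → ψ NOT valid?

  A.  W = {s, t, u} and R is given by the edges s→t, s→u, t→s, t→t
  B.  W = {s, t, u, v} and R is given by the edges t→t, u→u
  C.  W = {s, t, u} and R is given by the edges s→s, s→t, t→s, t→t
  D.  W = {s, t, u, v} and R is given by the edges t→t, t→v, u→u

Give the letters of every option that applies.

A, B, C, D

The schema □ψ → ψ is axiom T; it is valid on a frame iff R is reflexive.
(A) R is not reflexive (not s R s), so the schema fails here.
(B) R is not reflexive (not s R s), so the schema fails here.
(C) R is not reflexive (not u R u), so the schema fails here.
(D) R is not reflexive (not s R s), so the schema fails here.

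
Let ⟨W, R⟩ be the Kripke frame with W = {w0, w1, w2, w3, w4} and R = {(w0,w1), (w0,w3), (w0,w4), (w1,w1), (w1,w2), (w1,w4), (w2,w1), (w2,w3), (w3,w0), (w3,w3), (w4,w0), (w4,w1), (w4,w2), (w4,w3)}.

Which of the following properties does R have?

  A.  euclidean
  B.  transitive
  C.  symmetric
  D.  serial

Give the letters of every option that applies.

D

(A) not euclidean: w0 R w1 and w0 R w3 but not w1 R w3.
(B) not transitive: w0 R w1 and w1 R w2 but not w0 R w2.
(C) not symmetric: w0 R w1 but not w1 R w0.
(D) serial: every world has an R-successor.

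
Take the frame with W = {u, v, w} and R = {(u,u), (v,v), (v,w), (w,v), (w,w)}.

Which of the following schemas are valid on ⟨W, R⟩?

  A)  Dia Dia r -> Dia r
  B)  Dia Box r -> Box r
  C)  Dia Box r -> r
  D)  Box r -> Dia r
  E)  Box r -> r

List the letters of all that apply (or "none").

R is reflexive: each world relates to itself.
R is symmetric: every R-edge is matched by its reverse.
R is transitive: R is closed under composition.
R is euclidean: any two R-successors of the same world are R-related.
R is serial: every world has an R-successor.
(A) Dia Dia r -> Dia r is the dual of axiom 4, which corresponds to transitivity. R is transitive — valid.
(B) Dia Box r -> Box r (the dual of axiom 5) characterises the euclidean frames. R is euclidean — valid.
(C) Dia Box r -> r is the dual of axiom B, which corresponds to symmetry. R is symmetric — valid.
(D) Box r -> Dia r is axiom D; it is valid on a frame exactly when R is serial. R is serial, so valid.
(E) Box r -> r is axiom T; it is valid on a frame exactly when R is reflexive. R is reflexive, so valid.

A, B, C, D, E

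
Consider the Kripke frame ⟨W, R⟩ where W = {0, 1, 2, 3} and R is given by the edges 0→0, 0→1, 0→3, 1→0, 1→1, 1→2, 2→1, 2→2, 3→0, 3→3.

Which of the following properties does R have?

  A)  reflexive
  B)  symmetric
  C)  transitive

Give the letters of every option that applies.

(A) reflexive: each world relates to itself.
(B) symmetric: every R-edge is matched by its reverse.
(C) not transitive: 0 R 1 and 1 R 2 but not 0 R 2.

A, B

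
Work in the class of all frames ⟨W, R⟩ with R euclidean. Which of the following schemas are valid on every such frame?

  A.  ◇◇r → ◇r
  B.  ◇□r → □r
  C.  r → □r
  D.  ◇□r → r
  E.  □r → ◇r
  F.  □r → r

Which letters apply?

(A) the dual of axiom 4: valid iff R is transitive. Such an R need not be transitive — not valid.
(B) ◇□r → □r is the dual of axiom 5; it is valid on a frame exactly when R is euclidean. Every such R is euclidean, so valid.
(C) r → □r (equivalent to ◇p→p) corresponds to R being a subset of the identity. Such an R need not be a subset of the identity, so not valid.
(D) ◇□r → r is the dual of axiom B, which corresponds to symmetry. Such an R need not be symmetric — not valid.
(E) □r → ◇r is axiom D; it is valid on a frame exactly when R is serial. Such an R need not be serial, so not valid.
(F) axiom T: valid iff R is reflexive. Such an R need not be reflexive — not valid.

B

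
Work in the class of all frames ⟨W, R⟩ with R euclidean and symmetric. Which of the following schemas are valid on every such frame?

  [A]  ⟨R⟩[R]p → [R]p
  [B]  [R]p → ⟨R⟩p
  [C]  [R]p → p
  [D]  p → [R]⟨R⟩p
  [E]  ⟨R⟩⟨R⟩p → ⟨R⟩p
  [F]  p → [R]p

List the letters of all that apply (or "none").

A, D, E

A symmetric euclidean relation is transitive (uRv and vRw give vRu by symmetry, then uRw by the euclidean condition, applied at v).
(A) ⟨R⟩[R]p → [R]p is the dual of axiom 5, which corresponds to the euclidean property. Every such R is euclidean — valid.
(B) [R]p → ⟨R⟩p (axiom D) characterises the serial frames. Such an R need not be serial — not valid.
(C) [R]p → p is axiom T; it is valid on a frame exactly when R is reflexive. Such an R need not be reflexive, so not valid.
(D) p → [R]⟨R⟩p is axiom B, which corresponds to symmetry. Every such R is symmetric — valid.
(E) ⟨R⟩⟨R⟩p → ⟨R⟩p is the dual of axiom 4; it is valid on a frame exactly when R is transitive. Every such R is transitive, so valid.
(F) p → [R]p is valid only on frames where every R-edge is a self-loop. Such an R need not be a subset of the identity — not valid.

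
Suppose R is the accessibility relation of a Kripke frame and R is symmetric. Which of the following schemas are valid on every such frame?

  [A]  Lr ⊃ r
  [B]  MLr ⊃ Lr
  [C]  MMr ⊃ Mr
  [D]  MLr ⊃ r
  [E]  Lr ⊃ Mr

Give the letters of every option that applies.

(A) Lr ⊃ r (axiom T) characterises the reflexive frames. Such an R need not be reflexive — not valid.
(B) MLr ⊃ Lr (the dual of axiom 5) characterises the euclidean frames. Such an R need not be euclidean — not valid.
(C) the dual of axiom 4: valid iff R is transitive. Such an R need not be transitive — not valid.
(D) MLr ⊃ r is the dual of axiom B; it is valid on a frame exactly when R is symmetric. Every such R is symmetric, so valid.
(E) Lr ⊃ Mr (axiom D) characterises the serial frames. Such an R need not be serial — not valid.

D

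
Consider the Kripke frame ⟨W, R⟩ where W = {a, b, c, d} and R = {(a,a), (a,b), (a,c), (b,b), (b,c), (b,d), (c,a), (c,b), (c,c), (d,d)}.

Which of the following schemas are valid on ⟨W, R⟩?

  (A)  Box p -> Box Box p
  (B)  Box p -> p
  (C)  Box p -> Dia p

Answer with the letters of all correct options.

R is reflexive: each world relates to itself.
R is not transitive: a R b and b R d but not a R d.
R is serial: every world has an R-successor.
(A) axiom 4: valid iff R is transitive. R is not transitive — not valid.
(B) Box p -> p is axiom T, which corresponds to reflexivity. R is reflexive — valid.
(C) Box p -> Dia p is axiom D; it is valid on a frame exactly when R is serial. R is serial, so valid.

B, C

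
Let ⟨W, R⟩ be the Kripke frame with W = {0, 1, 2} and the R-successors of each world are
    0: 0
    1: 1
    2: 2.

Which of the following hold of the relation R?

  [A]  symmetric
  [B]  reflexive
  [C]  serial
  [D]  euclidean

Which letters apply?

(A) symmetric: every R-edge is matched by its reverse.
(B) reflexive: each world relates to itself.
(C) serial: every world has an R-successor.
(D) euclidean: any two R-successors of the same world are R-related.

A, B, C, D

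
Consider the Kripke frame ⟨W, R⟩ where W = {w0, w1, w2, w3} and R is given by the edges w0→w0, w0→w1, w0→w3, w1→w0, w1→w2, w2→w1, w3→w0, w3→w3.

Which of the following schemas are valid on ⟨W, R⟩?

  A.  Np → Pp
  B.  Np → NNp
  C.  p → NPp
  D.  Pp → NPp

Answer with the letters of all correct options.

R is symmetric: every R-edge is matched by its reverse.
R is not transitive: w0 R w1 and w1 R w2 but not w0 R w2.
R is not euclidean: w0 R w1 and w0 R w3 but not w1 R w3.
R is serial: every world has an R-successor.
(A) axiom D: valid iff R is serial. R is serial — valid.
(B) Np → NNp (axiom 4) characterises the transitive frames. R is not transitive — not valid.
(C) p → NPp is axiom B, which corresponds to symmetry. R is symmetric — valid.
(D) Pp → NPp is axiom 5, which corresponds to the euclidean property. R is not euclidean — not valid.

A, C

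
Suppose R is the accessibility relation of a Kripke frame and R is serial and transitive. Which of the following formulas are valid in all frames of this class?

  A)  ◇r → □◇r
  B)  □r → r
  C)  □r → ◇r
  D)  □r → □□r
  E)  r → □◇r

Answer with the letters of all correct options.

C, D

(A) ◇r → □◇r is axiom 5; it is valid on a frame exactly when R is euclidean. Such an R need not be euclidean, so not valid.
(B) axiom T: valid iff R is reflexive. Such an R need not be reflexive — not valid.
(C) □r → ◇r is axiom D, which corresponds to seriality. Every such R is serial — valid.
(D) □r → □□r (axiom 4) characterises the transitive frames. Every such R is transitive — valid.
(E) r → □◇r is axiom B; it is valid on a frame exactly when R is symmetric. Such an R need not be symmetric, so not valid.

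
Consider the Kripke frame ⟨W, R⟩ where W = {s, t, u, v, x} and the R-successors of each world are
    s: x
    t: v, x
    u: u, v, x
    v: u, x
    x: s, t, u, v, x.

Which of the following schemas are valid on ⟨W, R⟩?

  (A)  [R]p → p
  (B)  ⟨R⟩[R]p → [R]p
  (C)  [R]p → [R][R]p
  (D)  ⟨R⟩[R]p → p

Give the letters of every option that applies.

none

R is not reflexive: not s R s.
R is not symmetric: t R v but not v R t.
R is not transitive: s R x and x R s but not s R s.
R is not euclidean: x R s and x R t but not s R t.
(A) [R]p → p is axiom T, which corresponds to reflexivity. R is not reflexive — not valid.
(B) ⟨R⟩[R]p → [R]p (the dual of axiom 5) characterises the euclidean frames. R is not euclidean — not valid.
(C) axiom 4: valid iff R is transitive. R is not transitive — not valid.
(D) ⟨R⟩[R]p → p is the dual of axiom B; it is valid on a frame exactly when R is symmetric. R is not symmetric, so not valid.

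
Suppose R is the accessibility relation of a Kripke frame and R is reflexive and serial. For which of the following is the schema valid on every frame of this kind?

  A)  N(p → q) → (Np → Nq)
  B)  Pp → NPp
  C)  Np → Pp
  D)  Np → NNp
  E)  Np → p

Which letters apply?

A, C, E

(A) N(p → q) → (Np → Nq) is the K axiom; it holds on all frames — valid.
(B) Pp → NPp is axiom 5; it is valid on a frame exactly when R is euclidean. Such an R need not be euclidean, so not valid.
(C) axiom D: valid iff R is serial. Every such R is serial — valid.
(D) Np → NNp is axiom 4; it is valid on a frame exactly when R is transitive. Such an R need not be transitive, so not valid.
(E) axiom T: valid iff R is reflexive. Every such R is reflexive — valid.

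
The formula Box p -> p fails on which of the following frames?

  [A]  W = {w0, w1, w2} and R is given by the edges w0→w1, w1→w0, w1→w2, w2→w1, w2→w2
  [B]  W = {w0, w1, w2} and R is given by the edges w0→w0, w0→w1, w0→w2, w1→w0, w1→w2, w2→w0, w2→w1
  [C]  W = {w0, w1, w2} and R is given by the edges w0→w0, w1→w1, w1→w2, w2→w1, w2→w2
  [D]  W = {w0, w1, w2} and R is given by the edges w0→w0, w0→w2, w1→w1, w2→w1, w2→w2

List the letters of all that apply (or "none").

A, B

The schema Box p -> p is axiom T; it is valid on a frame iff R is reflexive.
(A) R is not reflexive (not w0 R w0), so the schema fails here.
(B) R is not reflexive (not w1 R w1), so the schema fails here.
(C) R is reflexive (each world relates to itself), so the schema is valid here.
(D) R is reflexive (each world relates to itself), so the schema is valid here.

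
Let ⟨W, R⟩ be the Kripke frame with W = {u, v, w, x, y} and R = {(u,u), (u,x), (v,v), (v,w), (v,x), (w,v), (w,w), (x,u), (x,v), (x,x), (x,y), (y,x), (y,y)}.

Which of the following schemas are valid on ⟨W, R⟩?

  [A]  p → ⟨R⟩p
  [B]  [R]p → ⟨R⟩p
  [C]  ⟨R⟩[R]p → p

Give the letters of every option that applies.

R is reflexive: each world relates to itself.
R is symmetric: every R-edge is matched by its reverse.
R is serial: every world has an R-successor.
(A) the dual of axiom T: valid iff R is reflexive. R is reflexive — valid.
(B) [R]p → ⟨R⟩p (axiom D) characterises the serial frames. R is serial — valid.
(C) ⟨R⟩[R]p → p is the dual of axiom B; it is valid on a frame exactly when R is symmetric. R is symmetric, so valid.

A, B, C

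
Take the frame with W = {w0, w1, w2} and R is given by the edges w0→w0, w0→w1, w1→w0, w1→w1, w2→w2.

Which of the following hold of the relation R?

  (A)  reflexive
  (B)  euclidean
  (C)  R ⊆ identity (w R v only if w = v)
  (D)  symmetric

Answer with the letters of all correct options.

A, B, D

(A) reflexive: each world relates to itself.
(B) euclidean: any two R-successors of the same world are R-related.
(C) not ⊆ identity: w0 R w1 with w0 ≠ w1.
(D) symmetric: every R-edge is matched by its reverse.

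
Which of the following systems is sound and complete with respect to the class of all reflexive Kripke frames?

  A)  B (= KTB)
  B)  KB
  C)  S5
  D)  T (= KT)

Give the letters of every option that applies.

D

(A) B (= KTB) is determined by the class of reflexive and symmetric frames.
(B) KB is determined by the class of symmetric frames.
(C) S5 is determined by the class of reflexive, symmetric, and transitive frames.
(D) T (= KT) is determined by exactly this class.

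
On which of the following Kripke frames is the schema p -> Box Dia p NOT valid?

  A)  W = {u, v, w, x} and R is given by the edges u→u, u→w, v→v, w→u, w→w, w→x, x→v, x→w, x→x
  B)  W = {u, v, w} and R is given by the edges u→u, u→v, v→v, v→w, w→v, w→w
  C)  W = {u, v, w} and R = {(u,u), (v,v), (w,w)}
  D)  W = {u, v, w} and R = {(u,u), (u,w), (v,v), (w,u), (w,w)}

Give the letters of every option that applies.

A, B

The schema p -> Box Dia p is axiom B; it is valid on a frame iff R is symmetric.
(A) R is not symmetric (x R v but not v R x), so the schema fails here.
(B) R is not symmetric (u R v but not v R u), so the schema fails here.
(C) R is symmetric (every R-edge is matched by its reverse), so the schema is valid here.
(D) R is symmetric (every R-edge is matched by its reverse), so the schema is valid here.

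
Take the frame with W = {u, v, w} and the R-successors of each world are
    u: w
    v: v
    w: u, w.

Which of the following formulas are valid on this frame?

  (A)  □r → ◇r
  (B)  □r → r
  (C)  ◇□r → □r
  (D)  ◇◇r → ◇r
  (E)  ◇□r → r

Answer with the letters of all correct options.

A, E

R is not reflexive: not u R u.
R is symmetric: every R-edge is matched by its reverse.
R is not transitive: u R w and w R u but not u R u.
R is not euclidean: w R u and w R u but not u R u.
R is serial: every world has an R-successor.
(A) □r → ◇r (axiom D) characterises the serial frames. R is serial — valid.
(B) □r → r is axiom T; it is valid on a frame exactly when R is reflexive. R is not reflexive, so not valid.
(C) ◇□r → □r is the dual of axiom 5; it is valid on a frame exactly when R is euclidean. R is not euclidean, so not valid.
(D) ◇◇r → ◇r (the dual of axiom 4) characterises the transitive frames. R is not transitive — not valid.
(E) ◇□r → r (the dual of axiom B) characterises the symmetric frames. R is symmetric — valid.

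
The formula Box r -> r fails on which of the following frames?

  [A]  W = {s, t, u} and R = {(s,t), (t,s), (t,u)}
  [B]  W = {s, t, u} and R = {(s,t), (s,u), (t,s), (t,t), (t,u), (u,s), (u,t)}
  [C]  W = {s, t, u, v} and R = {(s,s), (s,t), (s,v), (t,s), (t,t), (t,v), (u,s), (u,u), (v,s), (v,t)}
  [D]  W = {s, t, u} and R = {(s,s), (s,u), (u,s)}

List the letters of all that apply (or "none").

A, B, C, D

The schema Box r -> r is axiom T; it is valid on a frame iff R is reflexive.
(A) R is not reflexive (not s R s), so the schema fails here.
(B) R is not reflexive (not s R s), so the schema fails here.
(C) R is not reflexive (not v R v), so the schema fails here.
(D) R is not reflexive (not t R t), so the schema fails here.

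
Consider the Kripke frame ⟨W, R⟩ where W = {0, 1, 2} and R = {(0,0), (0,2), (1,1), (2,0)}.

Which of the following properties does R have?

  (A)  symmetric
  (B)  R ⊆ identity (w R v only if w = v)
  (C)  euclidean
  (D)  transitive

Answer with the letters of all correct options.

(A) symmetric: every R-edge is matched by its reverse.
(B) not ⊆ identity: 0 R 2 with 0 ≠ 2.
(C) not euclidean: 0 R 2 and 0 R 2 but not 2 R 2.
(D) not transitive: 2 R 0 and 0 R 2 but not 2 R 2.

A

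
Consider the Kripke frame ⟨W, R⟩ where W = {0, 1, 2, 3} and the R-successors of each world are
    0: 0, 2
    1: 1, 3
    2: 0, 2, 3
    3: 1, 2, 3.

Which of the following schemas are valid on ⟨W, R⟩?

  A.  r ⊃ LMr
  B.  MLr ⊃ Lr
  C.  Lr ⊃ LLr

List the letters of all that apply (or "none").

A

R is symmetric: every R-edge is matched by its reverse.
R is not transitive: 0 R 2 and 2 R 3 but not 0 R 3.
R is not euclidean: 2 R 0 and 2 R 3 but not 0 R 3.
(A) r ⊃ LMr is axiom B, which corresponds to symmetry. R is symmetric — valid.
(B) MLr ⊃ Lr (the dual of axiom 5) characterises the euclidean frames. R is not euclidean — not valid.
(C) Lr ⊃ LLr is axiom 4, which corresponds to transitivity. R is not transitive — not valid.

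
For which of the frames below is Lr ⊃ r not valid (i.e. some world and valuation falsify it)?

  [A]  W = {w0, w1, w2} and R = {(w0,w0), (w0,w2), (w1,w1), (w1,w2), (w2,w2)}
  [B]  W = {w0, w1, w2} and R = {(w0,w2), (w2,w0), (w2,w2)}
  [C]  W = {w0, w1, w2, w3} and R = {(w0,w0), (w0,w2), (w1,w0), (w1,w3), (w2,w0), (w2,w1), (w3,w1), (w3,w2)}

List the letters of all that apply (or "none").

The schema Lr ⊃ r is axiom T; it is valid on a frame iff R is reflexive.
(A) R is reflexive (each world relates to itself), so the schema is valid here.
(B) R is not reflexive (not w0 R w0), so the schema fails here.
(C) R is not reflexive (not w1 R w1), so the schema fails here.

B, C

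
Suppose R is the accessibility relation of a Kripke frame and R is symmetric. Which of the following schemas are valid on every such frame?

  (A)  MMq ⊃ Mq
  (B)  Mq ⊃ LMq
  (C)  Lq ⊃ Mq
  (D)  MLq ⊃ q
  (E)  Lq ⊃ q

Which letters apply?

(A) MMq ⊃ Mq (the dual of axiom 4) characterises the transitive frames. Such an R need not be transitive — not valid.
(B) Mq ⊃ LMq (axiom 5) characterises the euclidean frames. Such an R need not be euclidean — not valid.
(C) axiom D: valid iff R is serial. Such an R need not be serial — not valid.
(D) MLq ⊃ q is the dual of axiom B; it is valid on a frame exactly when R is symmetric. Every such R is symmetric, so valid.
(E) Lq ⊃ q (axiom T) characterises the reflexive frames. Such an R need not be reflexive — not valid.

D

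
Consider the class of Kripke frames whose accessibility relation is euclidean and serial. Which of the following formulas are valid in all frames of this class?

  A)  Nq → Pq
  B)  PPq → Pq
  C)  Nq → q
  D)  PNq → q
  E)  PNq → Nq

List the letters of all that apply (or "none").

(A) axiom D: valid iff R is serial. Every such R is serial — valid.
(B) the dual of axiom 4: valid iff R is transitive. Such an R need not be transitive — not valid.
(C) axiom T: valid iff R is reflexive. Such an R need not be reflexive — not valid.
(D) PNq → q is the dual of axiom B; it is valid on a frame exactly when R is symmetric. Such an R need not be symmetric, so not valid.
(E) PNq → Nq is the dual of axiom 5; it is valid on a frame exactly when R is euclidean. Every such R is euclidean, so valid.

A, E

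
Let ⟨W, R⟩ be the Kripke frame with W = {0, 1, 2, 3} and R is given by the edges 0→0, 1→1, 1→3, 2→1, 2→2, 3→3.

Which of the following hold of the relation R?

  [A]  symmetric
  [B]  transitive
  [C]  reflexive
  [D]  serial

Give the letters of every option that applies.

(A) not symmetric: 1 R 3 but not 3 R 1.
(B) not transitive: 2 R 1 and 1 R 3 but not 2 R 3.
(C) reflexive: each world relates to itself.
(D) serial: every world has an R-successor.

C, D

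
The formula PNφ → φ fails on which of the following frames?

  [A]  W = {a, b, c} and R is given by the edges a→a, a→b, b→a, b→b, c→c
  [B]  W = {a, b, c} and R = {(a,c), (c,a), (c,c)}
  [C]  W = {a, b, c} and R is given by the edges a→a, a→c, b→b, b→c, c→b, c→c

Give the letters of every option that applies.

The schema PNφ → φ is the dual of axiom B; it is valid on a frame iff R is symmetric.
(A) R is symmetric (every R-edge is matched by its reverse), so the schema is valid here.
(B) R is symmetric (every R-edge is matched by its reverse), so the schema is valid here.
(C) R is not symmetric (a R c but not c R a), so the schema fails here.

C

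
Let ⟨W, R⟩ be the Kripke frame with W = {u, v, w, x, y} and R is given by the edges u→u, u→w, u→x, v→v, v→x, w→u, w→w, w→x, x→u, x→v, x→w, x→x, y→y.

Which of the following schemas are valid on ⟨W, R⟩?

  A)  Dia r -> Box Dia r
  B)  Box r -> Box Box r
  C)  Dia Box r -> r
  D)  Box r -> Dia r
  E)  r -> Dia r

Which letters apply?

C, D, E

R is reflexive: each world relates to itself.
R is symmetric: every R-edge is matched by its reverse.
R is not transitive: u R x and x R v but not u R v.
R is not euclidean: x R u and x R v but not u R v.
R is serial: every world has an R-successor.
(A) axiom 5: valid iff R is euclidean. R is not euclidean — not valid.
(B) Box r -> Box Box r is axiom 4, which corresponds to transitivity. R is not transitive — not valid.
(C) Dia Box r -> r (the dual of axiom B) characterises the symmetric frames. R is symmetric — valid.
(D) Box r -> Dia r is axiom D; it is valid on a frame exactly when R is serial. R is serial, so valid.
(E) r -> Dia r is the dual of axiom T, which corresponds to reflexivity. R is reflexive — valid.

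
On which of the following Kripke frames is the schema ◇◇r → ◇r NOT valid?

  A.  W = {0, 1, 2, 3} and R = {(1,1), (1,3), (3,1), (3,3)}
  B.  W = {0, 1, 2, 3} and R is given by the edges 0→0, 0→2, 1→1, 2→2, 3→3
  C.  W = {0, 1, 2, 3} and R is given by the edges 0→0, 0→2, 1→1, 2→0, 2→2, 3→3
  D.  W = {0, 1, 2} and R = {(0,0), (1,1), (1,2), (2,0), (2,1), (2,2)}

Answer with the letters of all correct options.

The schema ◇◇r → ◇r is the dual of axiom 4; it is valid on a frame iff R is transitive.
(A) R is transitive (R is closed under composition), so the schema is valid here.
(B) R is transitive (R is closed under composition), so the schema is valid here.
(C) R is transitive (R is closed under composition), so the schema is valid here.
(D) R is not transitive (1 R 2 and 2 R 0 but not 1 R 0), so the schema fails here.

D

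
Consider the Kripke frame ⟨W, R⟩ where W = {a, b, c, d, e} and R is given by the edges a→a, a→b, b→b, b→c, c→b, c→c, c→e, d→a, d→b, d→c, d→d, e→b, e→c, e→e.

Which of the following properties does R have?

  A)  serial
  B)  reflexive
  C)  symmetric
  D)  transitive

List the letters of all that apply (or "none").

A, B

(A) serial: every world has an R-successor.
(B) reflexive: each world relates to itself.
(C) not symmetric: a R b but not b R a.
(D) not transitive: a R b and b R c but not a R c.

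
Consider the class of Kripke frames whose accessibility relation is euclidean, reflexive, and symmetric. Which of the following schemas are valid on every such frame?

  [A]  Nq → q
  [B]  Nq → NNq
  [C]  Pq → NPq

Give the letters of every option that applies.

A, B, C

A relation that is euclidean, reflexive, and symmetric is also serial and transitive.
(A) Nq → q is axiom T, which corresponds to reflexivity. Every such R is reflexive — valid.
(B) Nq → NNq is axiom 4, which corresponds to transitivity. Every such R is transitive — valid.
(C) Pq → NPq is axiom 5, which corresponds to the euclidean property. Every such R is euclidean — valid.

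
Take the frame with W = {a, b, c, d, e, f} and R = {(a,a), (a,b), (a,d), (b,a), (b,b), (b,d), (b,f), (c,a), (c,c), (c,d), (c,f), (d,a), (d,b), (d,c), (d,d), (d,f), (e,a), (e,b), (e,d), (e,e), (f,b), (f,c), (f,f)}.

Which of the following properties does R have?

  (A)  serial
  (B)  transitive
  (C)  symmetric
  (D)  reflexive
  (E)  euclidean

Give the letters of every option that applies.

A, D

(A) serial: every world has an R-successor.
(B) not transitive: a R b and b R f but not a R f.
(C) not symmetric: c R a but not a R c.
(D) reflexive: each world relates to itself.
(E) not euclidean: b R a and b R f but not a R f.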